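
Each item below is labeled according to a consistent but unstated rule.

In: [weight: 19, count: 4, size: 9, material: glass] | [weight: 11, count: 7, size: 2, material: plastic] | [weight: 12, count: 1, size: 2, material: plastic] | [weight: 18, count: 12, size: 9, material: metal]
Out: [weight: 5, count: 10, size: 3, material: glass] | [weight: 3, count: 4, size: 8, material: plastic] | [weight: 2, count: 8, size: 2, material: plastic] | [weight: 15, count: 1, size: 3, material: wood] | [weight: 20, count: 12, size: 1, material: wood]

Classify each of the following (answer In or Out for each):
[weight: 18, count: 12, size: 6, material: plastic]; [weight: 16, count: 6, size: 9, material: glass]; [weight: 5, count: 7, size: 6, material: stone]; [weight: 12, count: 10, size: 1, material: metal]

In, In, Out, In

The common property of the 'In' items is: material is not wood AND weight ≥ 11. No 'Out' item has it.
[weight: 18, count: 12, size: 6, material: plastic] → material is plastic, weight = 18 → In. [weight: 16, count: 6, size: 9, material: glass] → material is glass, weight = 16 → In. [weight: 5, count: 7, size: 6, material: stone] → material is stone, weight = 5 → Out. [weight: 12, count: 10, size: 1, material: metal] → material is metal, weight = 12 → In.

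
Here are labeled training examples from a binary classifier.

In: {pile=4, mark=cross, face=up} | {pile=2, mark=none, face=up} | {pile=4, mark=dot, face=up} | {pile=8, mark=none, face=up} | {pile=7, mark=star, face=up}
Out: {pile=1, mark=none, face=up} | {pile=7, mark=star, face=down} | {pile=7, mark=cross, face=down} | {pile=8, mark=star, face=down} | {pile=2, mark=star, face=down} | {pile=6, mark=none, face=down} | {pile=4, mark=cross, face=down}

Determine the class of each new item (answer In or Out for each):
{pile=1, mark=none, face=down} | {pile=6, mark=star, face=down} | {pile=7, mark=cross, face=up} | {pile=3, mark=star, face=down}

The pattern is that an item is 'In' exactly when: face is up AND pile ≥ 2.
{pile=1, mark=none, face=down}: face is down, pile = 1 — does not pass, so Out. {pile=6, mark=star, face=down}: face is down, pile = 6 — does not pass, so Out. {pile=7, mark=cross, face=up}: face is up, pile = 7 — checks out, so In. {pile=3, mark=star, face=down}: face is down, pile = 3 — does not pass, so Out.

Out, Out, In, Out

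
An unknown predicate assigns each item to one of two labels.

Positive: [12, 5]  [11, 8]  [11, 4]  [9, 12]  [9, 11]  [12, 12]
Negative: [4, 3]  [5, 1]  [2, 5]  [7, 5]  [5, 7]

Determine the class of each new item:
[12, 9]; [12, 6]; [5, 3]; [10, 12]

The rule appears to be: sum ≥ 15.
Positive: [12, 9], since 12+9 = 21. Positive: [12, 6], since 12+6 = 18. Negative: [5, 3], since 5+3 = 8. Positive: [10, 12], since 10+12 = 22.

Positive, Positive, Negative, Positive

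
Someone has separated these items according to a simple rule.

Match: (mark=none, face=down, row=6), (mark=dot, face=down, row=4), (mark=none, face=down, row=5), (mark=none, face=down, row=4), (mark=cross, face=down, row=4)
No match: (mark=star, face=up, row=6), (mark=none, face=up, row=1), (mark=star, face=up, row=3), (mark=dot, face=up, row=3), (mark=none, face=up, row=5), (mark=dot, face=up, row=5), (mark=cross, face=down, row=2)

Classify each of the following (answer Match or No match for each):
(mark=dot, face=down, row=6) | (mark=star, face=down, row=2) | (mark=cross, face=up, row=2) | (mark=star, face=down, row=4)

Match, No match, No match, Match

The common property of the 'Match' items is: face is down AND row ≥ 3. No 'No match' item has it.
(mark=dot, face=down, row=6) — face is down, row = 6, hence Match.
(mark=star, face=down, row=2) — face is down, row = 2, hence No match.
(mark=cross, face=up, row=2) — face is up, row = 2, hence No match.
(mark=star, face=down, row=4) — face is down, row = 4, hence Match.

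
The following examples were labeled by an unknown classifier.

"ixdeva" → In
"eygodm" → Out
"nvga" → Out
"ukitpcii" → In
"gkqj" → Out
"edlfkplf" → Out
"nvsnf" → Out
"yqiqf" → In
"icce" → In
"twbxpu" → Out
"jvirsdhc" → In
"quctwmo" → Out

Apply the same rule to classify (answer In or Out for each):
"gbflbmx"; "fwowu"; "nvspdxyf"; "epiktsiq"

Out, Out, Out, In

Comparing the two groups points to one rule — contains 'i'.
"gbflbmx" → no 'i' → Out.
"fwowu" → no 'i' → Out.
"nvspdxyf" → no 'i' → Out.
"epiktsiq" → has 'i' → In.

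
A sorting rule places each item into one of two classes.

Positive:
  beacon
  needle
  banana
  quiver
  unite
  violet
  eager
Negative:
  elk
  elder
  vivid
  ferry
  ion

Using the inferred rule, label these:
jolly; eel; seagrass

Negative, Negative, Positive

The distinguishing property — has ≥ 3 vowels — holds for all the 'Positive' cases and none of the 'Negative' cases.
jolly: 1 vowel, lacks this property → Negative. eel: 2 vowels, lacks this property → Negative. seagrass: 3 vowels, checks out → Positive.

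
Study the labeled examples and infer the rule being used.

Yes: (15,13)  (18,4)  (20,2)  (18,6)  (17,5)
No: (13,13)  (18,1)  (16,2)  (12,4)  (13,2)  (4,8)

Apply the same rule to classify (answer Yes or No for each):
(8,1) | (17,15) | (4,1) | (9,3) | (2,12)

The classifier is using: first > second AND sum ≥ 22.
No: (8,1), since 8 > 1, 8+1 = 9. Yes: (17,15), since 17 > 15, 17+15 = 32. No: (4,1), since 4 > 1, 4+1 = 5. No: (9,3), since 9 > 3, 9+3 = 12. No: (2,12), since 2 < 12, 2+12 = 14.

No, Yes, No, No, No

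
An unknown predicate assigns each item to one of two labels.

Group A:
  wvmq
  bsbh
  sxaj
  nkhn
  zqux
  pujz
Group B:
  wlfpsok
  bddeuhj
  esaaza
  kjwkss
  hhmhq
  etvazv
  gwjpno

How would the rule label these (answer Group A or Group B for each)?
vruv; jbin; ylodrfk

Group A, Group A, Group B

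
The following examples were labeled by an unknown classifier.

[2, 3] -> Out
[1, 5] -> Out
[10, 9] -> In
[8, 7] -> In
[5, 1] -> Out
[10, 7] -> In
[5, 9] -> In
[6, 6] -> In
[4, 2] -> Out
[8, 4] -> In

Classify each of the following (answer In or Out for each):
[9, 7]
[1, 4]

In, Out

Every 'In' example satisfies: sum ≥ 12. None of the 'Out' examples do.
[9, 7]: In (9+7 = 16).
[1, 4]: Out (1+4 = 5).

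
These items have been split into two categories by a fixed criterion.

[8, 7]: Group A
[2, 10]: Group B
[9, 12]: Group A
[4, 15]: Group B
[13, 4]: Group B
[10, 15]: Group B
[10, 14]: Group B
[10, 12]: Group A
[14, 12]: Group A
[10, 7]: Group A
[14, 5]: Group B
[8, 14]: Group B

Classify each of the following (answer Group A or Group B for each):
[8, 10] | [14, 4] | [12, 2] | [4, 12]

Group A, Group B, Group B, Group B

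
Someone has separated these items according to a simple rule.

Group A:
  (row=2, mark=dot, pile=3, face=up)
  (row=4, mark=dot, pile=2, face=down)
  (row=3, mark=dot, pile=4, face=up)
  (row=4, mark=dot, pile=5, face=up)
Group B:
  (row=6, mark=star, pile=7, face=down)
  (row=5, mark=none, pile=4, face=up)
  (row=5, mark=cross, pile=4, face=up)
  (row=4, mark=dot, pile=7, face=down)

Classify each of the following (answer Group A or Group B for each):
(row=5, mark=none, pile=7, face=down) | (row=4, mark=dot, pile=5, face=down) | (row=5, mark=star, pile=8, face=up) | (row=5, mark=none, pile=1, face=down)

Group B, Group A, Group B, Group B

The classifier is using: mark is dot AND pile ≤ 5.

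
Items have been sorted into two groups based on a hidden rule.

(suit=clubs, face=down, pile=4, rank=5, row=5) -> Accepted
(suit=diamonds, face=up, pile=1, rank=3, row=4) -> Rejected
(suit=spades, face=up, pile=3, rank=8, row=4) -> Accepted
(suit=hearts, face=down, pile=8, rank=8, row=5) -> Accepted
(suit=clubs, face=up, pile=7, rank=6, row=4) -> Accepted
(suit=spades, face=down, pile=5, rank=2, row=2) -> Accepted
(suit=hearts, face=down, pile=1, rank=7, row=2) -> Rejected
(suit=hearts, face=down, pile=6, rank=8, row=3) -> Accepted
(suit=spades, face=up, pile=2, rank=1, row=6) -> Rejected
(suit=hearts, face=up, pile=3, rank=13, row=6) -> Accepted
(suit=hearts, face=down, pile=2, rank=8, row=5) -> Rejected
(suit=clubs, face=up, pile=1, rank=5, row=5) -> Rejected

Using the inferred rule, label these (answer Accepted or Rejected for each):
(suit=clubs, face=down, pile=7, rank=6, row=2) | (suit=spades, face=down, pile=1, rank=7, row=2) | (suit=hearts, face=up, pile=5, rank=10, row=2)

Accepted, Rejected, Accepted

The common property of the 'Accepted' items is: pile ≥ 3. No 'Rejected' item has it.
Accepted: (suit=clubs, face=down, pile=7, rank=6, row=2), since pile = 7.
Rejected: (suit=spades, face=down, pile=1, rank=7, row=2), since pile = 1.
Accepted: (suit=hearts, face=up, pile=5, rank=10, row=2), since pile = 5.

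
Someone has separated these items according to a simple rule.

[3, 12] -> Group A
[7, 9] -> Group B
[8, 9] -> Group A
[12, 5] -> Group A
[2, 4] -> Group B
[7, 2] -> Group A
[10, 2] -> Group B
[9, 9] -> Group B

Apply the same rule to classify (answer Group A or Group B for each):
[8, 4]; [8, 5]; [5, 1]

A rule that fits every label: sum is odd — true of each 'Group A' example, false of each 'Group B' one.
[8, 4]: 8+4 = 12 — doesn't match, so Group B.
[8, 5]: 8+5 = 13 — has this property, so Group A.
[5, 1]: 5+1 = 6 — doesn't match, so Group B.

Group B, Group A, Group B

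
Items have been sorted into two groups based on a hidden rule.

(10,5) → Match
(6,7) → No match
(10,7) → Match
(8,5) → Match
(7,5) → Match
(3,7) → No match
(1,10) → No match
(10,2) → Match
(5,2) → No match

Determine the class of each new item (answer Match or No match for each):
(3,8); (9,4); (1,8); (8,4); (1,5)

No match, Match, No match, Match, No match

The distinguishing property — first ≥ 7 — holds for all the 'Match' cases and none of the 'No match' cases.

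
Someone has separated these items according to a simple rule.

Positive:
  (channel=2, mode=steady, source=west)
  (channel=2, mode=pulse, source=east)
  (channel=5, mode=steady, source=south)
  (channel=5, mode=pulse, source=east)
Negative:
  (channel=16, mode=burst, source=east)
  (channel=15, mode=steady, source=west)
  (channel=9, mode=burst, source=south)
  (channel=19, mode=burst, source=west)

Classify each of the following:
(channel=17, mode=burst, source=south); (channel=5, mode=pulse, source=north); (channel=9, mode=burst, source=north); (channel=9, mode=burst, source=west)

All 'Positive' examples share one property — channel ≤ 5 — and every 'Negative' example lacks it.
(channel=17, mode=burst, source=south): channel = 17 — does not pass, so Negative.
(channel=5, mode=pulse, source=north): channel = 5 — has this property, so Positive.
(channel=9, mode=burst, source=north): channel = 9 — does not pass, so Negative.
(channel=9, mode=burst, source=west): channel = 9 — does not pass, so Negative.

Negative, Positive, Negative, Negative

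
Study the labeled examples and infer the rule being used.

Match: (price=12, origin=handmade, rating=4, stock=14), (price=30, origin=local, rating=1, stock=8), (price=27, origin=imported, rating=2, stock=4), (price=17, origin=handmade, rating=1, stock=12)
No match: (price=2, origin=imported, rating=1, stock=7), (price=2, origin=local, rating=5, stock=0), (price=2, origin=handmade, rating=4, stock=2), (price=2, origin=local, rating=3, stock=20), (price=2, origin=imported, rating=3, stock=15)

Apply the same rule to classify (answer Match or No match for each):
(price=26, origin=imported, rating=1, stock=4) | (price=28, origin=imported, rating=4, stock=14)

Match, Match

The distinguishing property — price ≥ 12 — holds for all the 'Match' cases and none of the 'No match' cases.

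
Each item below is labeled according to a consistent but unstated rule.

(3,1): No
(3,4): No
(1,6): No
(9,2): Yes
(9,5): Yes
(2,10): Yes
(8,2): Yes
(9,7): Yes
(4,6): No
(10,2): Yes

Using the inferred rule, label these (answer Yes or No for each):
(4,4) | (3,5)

No, No

The rule appears to be: max ≥ 7.
(4,4) → max 4 → No. (3,5) → max 5 → No.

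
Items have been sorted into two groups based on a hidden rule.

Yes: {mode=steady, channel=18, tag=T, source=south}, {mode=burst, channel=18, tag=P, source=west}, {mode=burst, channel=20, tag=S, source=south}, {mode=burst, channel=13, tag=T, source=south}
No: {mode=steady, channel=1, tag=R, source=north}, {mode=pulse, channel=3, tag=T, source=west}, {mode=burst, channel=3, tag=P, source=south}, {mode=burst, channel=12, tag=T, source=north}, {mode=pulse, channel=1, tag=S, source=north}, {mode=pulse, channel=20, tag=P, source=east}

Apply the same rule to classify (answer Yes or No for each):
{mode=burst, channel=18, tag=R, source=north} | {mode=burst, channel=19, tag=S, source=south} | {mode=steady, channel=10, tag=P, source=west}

Yes, Yes, No

A rule that fits every label: mode is not pulse AND channel ≥ 13 — true of each 'Yes' example, false of each 'No' one.
{mode=burst, channel=18, tag=R, source=north}: mode is burst, channel = 18 — satisfies this, so Yes.
{mode=burst, channel=19, tag=S, source=south}: mode is burst, channel = 19 — satisfies this, so Yes.
{mode=steady, channel=10, tag=P, source=west}: mode is steady, channel = 10 — doesn't match, so No.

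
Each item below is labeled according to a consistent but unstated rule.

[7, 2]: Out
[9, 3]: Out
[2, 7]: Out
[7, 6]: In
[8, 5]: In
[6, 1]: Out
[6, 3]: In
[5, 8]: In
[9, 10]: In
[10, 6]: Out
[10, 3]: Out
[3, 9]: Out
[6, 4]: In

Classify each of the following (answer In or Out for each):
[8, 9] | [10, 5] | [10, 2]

In, Out, Out

The rule appears to be: |first − second| ≤ 3.
[8, 9] → |8−9| = 1 → In.
[10, 5] → |10−5| = 5 → Out.
[10, 2] → |10−2| = 8 → Out.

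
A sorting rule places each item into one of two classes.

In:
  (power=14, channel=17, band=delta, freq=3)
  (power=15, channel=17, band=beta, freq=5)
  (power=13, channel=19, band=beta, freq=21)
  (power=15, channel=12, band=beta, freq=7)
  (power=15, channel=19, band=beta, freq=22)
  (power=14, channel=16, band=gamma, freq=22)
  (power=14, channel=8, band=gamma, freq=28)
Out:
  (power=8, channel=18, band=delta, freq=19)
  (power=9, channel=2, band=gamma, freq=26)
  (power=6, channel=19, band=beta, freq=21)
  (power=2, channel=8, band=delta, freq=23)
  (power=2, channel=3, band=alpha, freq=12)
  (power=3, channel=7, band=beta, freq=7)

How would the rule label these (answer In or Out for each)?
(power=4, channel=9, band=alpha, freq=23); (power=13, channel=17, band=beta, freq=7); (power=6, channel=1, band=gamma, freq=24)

Out, In, Out

The common property of the 'In' items is: power ≥ 13. No 'Out' item has it.
Out: (power=4, channel=9, band=alpha, freq=23), since power = 4.
In: (power=13, channel=17, band=beta, freq=7), since power = 13.
Out: (power=6, channel=1, band=gamma, freq=24), since power = 6.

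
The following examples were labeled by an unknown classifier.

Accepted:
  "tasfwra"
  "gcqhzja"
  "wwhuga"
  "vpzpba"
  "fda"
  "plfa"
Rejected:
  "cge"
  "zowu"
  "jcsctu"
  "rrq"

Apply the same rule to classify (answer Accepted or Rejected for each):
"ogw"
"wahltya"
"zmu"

Rejected, Accepted, Rejected

The common property of the 'Accepted' items is: contains 'a'. No 'Rejected' item has it.
"ogw": no 'a' — doesn't qualify, so Rejected.
"wahltya": has 'a' — matches, so Accepted.
"zmu": no 'a' — doesn't qualify, so Rejected.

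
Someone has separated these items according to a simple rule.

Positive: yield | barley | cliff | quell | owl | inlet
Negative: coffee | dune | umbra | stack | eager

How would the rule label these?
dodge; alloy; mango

The common property of the 'Positive' items is: contains 'l'. No 'Negative' item has it.
Negative: dodge, since no 'l'.
Positive: alloy, since has 'l'.
Negative: mango, since no 'l'.

Negative, Positive, Negative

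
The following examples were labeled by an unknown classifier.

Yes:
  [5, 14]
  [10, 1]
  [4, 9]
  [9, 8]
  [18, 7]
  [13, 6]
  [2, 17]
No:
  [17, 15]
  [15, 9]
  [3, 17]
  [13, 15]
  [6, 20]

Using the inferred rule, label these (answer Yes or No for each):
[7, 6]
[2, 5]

'Yes' ⟺ sum is odd.
Yes: [7, 6], since 7+6 = 13. Yes: [2, 5], since 2+5 = 7.

Yes, Yes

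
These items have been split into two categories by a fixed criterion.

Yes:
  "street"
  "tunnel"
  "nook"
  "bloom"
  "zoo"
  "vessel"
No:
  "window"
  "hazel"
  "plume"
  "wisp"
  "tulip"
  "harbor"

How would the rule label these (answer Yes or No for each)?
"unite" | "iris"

The classifier is using: has a double letter.
No: "unite", since no doubled letter.
No: "iris", since no doubled letter.

No, No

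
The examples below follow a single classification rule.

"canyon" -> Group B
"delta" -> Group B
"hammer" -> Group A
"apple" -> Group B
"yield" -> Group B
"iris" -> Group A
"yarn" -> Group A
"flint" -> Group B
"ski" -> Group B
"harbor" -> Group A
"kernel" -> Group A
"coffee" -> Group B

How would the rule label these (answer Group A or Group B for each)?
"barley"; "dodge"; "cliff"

Group A, Group B, Group B

The pattern is that an item is 'Group A' exactly when: contains 'r'.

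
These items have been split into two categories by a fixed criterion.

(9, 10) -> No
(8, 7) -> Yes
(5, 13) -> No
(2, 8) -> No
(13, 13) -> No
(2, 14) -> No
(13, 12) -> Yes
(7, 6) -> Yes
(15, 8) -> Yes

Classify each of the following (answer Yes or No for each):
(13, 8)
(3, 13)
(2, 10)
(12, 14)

All 'Yes' examples share one property — first > second — and every 'No' example lacks it.
(13, 8): Yes (13 > 8). (3, 13): No (3 < 13). (2, 10): No (2 < 10). (12, 14): No (12 < 14).

Yes, No, No, No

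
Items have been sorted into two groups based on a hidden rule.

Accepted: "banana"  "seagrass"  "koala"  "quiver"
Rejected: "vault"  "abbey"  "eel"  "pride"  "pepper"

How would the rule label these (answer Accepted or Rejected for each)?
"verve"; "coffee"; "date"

The rule appears to be: has ≥ 3 vowels.

Rejected, Accepted, Rejected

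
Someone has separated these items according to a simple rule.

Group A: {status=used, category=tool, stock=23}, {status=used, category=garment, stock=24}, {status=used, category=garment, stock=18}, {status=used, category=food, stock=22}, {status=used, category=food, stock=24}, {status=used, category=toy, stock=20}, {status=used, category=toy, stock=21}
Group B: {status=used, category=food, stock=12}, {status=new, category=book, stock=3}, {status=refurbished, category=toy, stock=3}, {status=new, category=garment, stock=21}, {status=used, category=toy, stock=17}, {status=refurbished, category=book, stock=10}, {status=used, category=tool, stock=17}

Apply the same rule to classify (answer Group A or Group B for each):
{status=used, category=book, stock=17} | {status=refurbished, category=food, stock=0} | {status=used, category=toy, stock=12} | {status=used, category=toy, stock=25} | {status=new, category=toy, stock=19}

The distinguishing property — status is used AND stock ≥ 18 — holds for all the 'Group A' cases and none of the 'Group B' cases.
{status=used, category=book, stock=17} → status is used, stock = 17 → Group B. {status=refurbished, category=food, stock=0} → status is refurbished, stock = 0 → Group B. {status=used, category=toy, stock=12} → status is used, stock = 12 → Group B. {status=used, category=toy, stock=25} → status is used, stock = 25 → Group A. {status=new, category=toy, stock=19} → status is new, stock = 19 → Group B.

Group B, Group B, Group B, Group A, Group B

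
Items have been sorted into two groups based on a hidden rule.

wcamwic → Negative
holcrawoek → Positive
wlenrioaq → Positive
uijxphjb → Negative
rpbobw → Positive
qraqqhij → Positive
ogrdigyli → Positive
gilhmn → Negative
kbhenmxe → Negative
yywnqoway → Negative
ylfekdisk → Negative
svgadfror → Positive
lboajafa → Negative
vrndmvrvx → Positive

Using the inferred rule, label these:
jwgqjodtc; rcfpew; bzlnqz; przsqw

Negative, Positive, Negative, Positive

Comparing the two groups points to one rule — contains 'r'.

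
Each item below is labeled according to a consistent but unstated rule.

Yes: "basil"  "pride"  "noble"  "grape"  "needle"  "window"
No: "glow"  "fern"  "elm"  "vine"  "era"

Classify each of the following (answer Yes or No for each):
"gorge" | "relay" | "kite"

All 'Yes' examples share one property — length ≥ 5 — and every 'No' example lacks it.
"gorge" — length 5, hence Yes. "relay" — length 5, hence Yes. "kite" — length 4, hence No.

Yes, Yes, No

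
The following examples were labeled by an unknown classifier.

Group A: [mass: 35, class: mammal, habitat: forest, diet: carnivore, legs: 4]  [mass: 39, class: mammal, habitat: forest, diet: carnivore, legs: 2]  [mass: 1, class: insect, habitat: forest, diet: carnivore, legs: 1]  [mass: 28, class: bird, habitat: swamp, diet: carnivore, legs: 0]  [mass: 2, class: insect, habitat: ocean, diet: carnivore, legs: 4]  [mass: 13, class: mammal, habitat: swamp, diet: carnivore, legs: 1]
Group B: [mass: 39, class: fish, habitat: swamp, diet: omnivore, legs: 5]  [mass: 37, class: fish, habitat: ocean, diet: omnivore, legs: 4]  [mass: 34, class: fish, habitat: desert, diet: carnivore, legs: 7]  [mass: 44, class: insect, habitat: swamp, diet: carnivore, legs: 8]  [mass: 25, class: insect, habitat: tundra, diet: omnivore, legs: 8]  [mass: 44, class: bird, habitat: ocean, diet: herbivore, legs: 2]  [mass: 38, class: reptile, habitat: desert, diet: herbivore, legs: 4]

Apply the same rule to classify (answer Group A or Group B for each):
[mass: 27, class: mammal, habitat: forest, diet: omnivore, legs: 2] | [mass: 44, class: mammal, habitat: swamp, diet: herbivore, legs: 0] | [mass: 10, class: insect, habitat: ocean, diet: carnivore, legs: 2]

'Group A' ⟺ diet is carnivore AND legs ≤ 4.
[mass: 27, class: mammal, habitat: forest, diet: omnivore, legs: 2]: Group B (diet is omnivore, legs = 2).
[mass: 44, class: mammal, habitat: swamp, diet: herbivore, legs: 0]: Group B (diet is herbivore, legs = 0).
[mass: 10, class: insect, habitat: ocean, diet: carnivore, legs: 2]: Group A (diet is carnivore, legs = 2).

Group B, Group B, Group A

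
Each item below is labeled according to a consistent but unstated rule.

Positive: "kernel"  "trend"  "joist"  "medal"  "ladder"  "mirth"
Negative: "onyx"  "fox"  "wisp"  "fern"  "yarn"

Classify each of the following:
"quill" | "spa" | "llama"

Positive, Negative, Positive

The distinguishing property — length ≥ 5 — holds for all the 'Positive' cases and none of the 'Negative' cases.
"quill" → length 5 → Positive. "spa" → length 3 → Negative. "llama" → length 5 → Positive.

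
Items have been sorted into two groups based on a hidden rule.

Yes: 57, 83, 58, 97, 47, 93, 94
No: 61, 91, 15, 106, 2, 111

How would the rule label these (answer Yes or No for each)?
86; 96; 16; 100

Yes, Yes, No, No

The classifier is using: digit sum ≥ 11.
Yes: 86, since digit sum 8+6 = 14.
Yes: 96, since digit sum 9+6 = 15.
No: 16, since digit sum 1+6 = 7.
No: 100, since digit sum 1+0+0 = 1.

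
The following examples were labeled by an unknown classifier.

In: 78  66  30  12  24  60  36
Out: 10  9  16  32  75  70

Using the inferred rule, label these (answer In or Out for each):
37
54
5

Out, In, Out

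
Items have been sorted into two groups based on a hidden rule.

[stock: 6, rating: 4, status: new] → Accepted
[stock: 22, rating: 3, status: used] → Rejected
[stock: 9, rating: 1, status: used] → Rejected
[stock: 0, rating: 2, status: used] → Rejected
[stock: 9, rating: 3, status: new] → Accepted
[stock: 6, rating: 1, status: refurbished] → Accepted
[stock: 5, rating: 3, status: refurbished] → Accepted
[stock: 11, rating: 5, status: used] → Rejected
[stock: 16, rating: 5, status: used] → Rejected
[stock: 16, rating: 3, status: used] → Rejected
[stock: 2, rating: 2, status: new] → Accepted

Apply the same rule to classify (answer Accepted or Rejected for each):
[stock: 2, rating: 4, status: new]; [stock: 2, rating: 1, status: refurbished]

Accepted, Accepted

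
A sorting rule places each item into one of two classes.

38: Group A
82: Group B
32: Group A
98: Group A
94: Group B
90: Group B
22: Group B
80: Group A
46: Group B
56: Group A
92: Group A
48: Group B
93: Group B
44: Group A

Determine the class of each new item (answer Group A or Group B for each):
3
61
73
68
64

Group B, Group B, Group B, Group A, Group B

One predicate separates the groups cleanly: ≡ 2 (mod 3).
3 → 3 mod 3 = 0 → Group B. 61 → 61 mod 3 = 1 → Group B. 73 → 73 mod 3 = 1 → Group B. 68 → 68 mod 3 = 2 → Group A. 64 → 64 mod 3 = 1 → Group B.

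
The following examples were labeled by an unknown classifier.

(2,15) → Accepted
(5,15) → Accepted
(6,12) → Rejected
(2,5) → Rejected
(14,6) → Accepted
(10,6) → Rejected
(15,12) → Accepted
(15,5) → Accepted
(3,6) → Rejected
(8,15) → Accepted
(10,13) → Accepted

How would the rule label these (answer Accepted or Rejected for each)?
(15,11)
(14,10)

All 'Accepted' examples share one property — max ≥ 13 — and every 'Rejected' example lacks it.
(15,11): max 15 — checks out, so Accepted.
(14,10): max 14 — checks out, so Accepted.

Accepted, Accepted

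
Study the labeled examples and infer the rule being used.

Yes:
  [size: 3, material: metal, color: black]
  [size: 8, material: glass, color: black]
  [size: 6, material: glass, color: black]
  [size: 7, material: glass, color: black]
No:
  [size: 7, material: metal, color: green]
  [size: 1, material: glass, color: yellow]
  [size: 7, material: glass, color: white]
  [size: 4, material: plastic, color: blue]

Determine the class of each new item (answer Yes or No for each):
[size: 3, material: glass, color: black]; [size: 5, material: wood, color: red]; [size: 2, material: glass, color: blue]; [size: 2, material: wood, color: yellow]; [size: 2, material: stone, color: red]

Checking candidate rules against both groups, what survives is: color is black.
[size: 3, material: glass, color: black] → color is black → Yes.
[size: 5, material: wood, color: red] → color is red → No.
[size: 2, material: glass, color: blue] → color is blue → No.
[size: 2, material: wood, color: yellow] → color is yellow → No.
[size: 2, material: stone, color: red] → color is red → No.

Yes, No, No, No, No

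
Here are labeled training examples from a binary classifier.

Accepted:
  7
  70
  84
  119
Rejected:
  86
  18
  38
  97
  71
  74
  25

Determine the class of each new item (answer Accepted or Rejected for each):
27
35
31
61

Rejected, Accepted, Rejected, Rejected

A rule that fits every label: multiple of 7 — true of each 'Accepted' example, false of each 'Rejected' one.
27: 27 = 7·3 + 6 — doesn't qualify, so Rejected.
35: 35 = 7·5 — fits, so Accepted.
31: 31 = 7·4 + 3 — doesn't qualify, so Rejected.
61: 61 = 7·8 + 5 — doesn't qualify, so Rejected.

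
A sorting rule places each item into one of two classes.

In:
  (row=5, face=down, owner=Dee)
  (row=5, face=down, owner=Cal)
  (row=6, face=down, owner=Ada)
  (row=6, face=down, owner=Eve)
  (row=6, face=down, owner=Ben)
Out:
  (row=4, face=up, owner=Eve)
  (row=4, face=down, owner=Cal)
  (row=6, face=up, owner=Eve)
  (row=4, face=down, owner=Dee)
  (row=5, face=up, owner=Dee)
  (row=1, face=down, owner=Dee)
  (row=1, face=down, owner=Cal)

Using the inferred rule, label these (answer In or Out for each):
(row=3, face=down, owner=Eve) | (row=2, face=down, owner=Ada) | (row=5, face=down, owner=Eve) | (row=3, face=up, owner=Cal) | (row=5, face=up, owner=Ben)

Out, Out, In, Out, Out

The rule appears to be: face is down AND row ≥ 5.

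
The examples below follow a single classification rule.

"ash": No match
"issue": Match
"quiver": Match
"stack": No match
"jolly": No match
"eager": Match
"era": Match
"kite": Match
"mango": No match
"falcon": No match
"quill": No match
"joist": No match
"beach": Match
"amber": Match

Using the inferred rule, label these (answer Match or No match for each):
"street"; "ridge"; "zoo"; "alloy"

Looking at the examples, the only property every 'Match' case has and every 'No match' case lacks is: contains 'e'.
"street": has 'e' — satisfies this, so Match.
"ridge": has 'e' — satisfies this, so Match.
"zoo": no 'e' — does not pass, so No match.
"alloy": no 'e' — does not pass, so No match.

Match, Match, No match, No match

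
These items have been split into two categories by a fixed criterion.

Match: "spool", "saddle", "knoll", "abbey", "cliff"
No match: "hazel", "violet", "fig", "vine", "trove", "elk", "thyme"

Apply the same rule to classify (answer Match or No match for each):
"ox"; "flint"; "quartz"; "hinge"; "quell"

The pattern is that an item is 'Match' exactly when: has a double letter.
No match: "ox", since no doubled letter.
No match: "flint", since no doubled letter.
No match: "quartz", since no doubled letter.
No match: "hinge", since no doubled letter.
Match: "quell", since 'll' doubled.

No match, No match, No match, No match, Match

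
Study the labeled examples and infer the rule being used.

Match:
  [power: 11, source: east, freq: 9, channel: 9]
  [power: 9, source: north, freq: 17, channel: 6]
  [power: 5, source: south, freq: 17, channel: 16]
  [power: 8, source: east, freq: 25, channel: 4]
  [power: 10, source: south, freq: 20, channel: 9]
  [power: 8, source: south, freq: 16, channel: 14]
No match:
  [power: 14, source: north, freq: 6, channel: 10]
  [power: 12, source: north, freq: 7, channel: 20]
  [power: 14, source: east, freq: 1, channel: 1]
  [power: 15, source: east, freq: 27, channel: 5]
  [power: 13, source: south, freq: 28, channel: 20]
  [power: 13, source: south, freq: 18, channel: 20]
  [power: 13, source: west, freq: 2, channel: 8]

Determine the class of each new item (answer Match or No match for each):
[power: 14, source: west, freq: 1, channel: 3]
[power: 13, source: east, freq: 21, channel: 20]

No match, No match

The simplest hypothesis consistent with all the labels is: power ≤ 11.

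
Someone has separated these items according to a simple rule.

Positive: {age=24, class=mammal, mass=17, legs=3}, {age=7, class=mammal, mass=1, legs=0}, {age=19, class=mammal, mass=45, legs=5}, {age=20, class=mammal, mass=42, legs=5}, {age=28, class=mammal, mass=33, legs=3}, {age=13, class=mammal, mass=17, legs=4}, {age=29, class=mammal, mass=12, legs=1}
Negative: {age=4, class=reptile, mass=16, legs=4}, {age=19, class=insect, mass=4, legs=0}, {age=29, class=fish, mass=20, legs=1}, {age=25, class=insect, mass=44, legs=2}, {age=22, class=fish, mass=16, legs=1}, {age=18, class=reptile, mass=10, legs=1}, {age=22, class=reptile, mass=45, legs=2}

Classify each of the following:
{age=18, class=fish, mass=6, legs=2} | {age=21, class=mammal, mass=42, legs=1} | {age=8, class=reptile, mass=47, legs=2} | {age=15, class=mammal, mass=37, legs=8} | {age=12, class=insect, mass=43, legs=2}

Negative, Positive, Negative, Positive, Negative

The distinguishing property — class is mammal — holds for all the 'Positive' cases and none of the 'Negative' cases.
{age=18, class=fish, mass=6, legs=2} — class is fish, hence Negative. {age=21, class=mammal, mass=42, legs=1} — class is mammal, hence Positive. {age=8, class=reptile, mass=47, legs=2} — class is reptile, hence Negative. {age=15, class=mammal, mass=37, legs=8} — class is mammal, hence Positive. {age=12, class=insect, mass=43, legs=2} — class is insect, hence Negative.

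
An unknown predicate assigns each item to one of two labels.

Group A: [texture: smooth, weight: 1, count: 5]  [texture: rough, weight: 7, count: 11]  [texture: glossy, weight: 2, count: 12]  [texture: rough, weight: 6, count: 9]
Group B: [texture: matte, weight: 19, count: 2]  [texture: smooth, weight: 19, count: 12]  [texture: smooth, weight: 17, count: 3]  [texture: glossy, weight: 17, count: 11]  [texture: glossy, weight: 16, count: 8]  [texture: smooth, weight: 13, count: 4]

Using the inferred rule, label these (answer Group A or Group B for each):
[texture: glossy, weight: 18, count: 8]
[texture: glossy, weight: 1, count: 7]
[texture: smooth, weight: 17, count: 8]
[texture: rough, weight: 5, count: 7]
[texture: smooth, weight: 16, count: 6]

Group B, Group A, Group B, Group A, Group B

The distinguishing property — weight ≤ 7 — holds for all the 'Group A' cases and none of the 'Group B' cases.
[texture: glossy, weight: 18, count: 8]: weight = 18, doesn't qualify → Group B. [texture: glossy, weight: 1, count: 7]: weight = 1, qualifies → Group A. [texture: smooth, weight: 17, count: 8]: weight = 17, doesn't qualify → Group B. [texture: rough, weight: 5, count: 7]: weight = 5, qualifies → Group A. [texture: smooth, weight: 16, count: 6]: weight = 16, doesn't qualify → Group B.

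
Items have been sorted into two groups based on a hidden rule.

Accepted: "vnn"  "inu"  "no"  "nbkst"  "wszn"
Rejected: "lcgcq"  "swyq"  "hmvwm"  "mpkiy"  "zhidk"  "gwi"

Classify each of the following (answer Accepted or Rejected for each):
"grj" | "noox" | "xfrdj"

Checking candidate rules against both groups, what survives is: contains 'n'.
Rejected: "grj", since no 'n'.
Accepted: "noox", since has 'n'.
Rejected: "xfrdj", since no 'n'.

Rejected, Accepted, Rejected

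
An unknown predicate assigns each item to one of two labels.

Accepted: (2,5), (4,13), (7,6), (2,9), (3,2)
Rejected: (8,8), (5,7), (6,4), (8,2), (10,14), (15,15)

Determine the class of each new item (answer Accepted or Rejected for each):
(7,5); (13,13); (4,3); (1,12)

Rejected, Rejected, Accepted, Accepted

'Accepted' ⟺ sum is odd.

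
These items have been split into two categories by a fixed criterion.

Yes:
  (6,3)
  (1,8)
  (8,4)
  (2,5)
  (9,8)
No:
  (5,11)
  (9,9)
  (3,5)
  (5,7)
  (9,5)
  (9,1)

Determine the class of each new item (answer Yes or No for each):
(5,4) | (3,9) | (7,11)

Yes, No, No

Checking candidate rules against both groups, what survives is: product is even.
(5,4): 5·4 = 20, satisfies this → Yes.
(3,9): 3·9 = 27, doesn't qualify → No.
(7,11): 7·11 = 77, doesn't qualify → No.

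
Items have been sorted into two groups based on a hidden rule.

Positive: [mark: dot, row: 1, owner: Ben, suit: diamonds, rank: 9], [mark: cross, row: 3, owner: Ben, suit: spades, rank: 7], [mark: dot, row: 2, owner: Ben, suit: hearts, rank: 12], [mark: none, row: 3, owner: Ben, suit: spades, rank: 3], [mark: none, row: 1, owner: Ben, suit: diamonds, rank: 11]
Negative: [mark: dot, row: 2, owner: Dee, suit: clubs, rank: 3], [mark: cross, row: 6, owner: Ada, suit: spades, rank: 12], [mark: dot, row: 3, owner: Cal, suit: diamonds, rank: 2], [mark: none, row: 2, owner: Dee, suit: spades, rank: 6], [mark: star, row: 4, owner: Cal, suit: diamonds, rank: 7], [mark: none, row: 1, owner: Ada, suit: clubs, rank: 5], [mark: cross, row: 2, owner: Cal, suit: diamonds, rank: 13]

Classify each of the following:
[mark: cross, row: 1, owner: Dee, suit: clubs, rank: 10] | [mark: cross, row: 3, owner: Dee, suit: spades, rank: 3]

Negative, Negative

The pattern is that an item is 'Positive' exactly when: owner is Ben.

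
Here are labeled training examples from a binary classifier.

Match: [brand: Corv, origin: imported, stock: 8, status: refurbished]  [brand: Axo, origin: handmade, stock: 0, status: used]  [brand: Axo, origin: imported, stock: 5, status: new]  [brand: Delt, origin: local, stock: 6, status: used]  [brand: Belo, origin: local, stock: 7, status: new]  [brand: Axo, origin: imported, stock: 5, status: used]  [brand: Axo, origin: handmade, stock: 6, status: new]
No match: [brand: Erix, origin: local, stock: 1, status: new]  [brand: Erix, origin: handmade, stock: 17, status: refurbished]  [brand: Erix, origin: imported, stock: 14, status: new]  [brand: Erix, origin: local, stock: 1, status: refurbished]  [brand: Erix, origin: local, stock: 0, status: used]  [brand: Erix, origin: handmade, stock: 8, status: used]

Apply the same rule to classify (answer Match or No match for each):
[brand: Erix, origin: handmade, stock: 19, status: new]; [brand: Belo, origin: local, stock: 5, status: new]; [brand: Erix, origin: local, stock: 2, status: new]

No match, Match, No match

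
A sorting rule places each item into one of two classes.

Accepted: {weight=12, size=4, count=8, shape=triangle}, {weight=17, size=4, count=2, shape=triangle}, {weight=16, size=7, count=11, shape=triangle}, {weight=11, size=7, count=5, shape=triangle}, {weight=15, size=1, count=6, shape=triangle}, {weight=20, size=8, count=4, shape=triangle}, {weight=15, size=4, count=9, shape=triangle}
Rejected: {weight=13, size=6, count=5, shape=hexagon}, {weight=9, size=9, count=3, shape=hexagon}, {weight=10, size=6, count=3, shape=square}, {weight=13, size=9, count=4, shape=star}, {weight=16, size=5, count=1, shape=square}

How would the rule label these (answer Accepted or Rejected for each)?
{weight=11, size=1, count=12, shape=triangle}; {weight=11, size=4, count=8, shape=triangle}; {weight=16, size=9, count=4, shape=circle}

Accepted, Accepted, Rejected

All 'Accepted' examples share one property — shape is triangle — and every 'Rejected' example lacks it.
{weight=11, size=1, count=12, shape=triangle}: shape is triangle — qualifies, so Accepted. {weight=11, size=4, count=8, shape=triangle}: shape is triangle — qualifies, so Accepted. {weight=16, size=9, count=4, shape=circle}: shape is circle — fails this test, so Rejected.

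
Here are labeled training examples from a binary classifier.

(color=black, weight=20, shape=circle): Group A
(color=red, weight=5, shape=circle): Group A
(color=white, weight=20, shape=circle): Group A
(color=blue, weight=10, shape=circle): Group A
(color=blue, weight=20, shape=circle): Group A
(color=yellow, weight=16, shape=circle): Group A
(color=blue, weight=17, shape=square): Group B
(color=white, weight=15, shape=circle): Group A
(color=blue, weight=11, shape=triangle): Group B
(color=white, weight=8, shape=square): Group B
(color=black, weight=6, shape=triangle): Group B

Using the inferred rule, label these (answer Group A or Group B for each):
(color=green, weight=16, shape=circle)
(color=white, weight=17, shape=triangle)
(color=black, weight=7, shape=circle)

Group A, Group B, Group A

Comparing the two groups points to one rule — shape is circle.
(color=green, weight=16, shape=circle): Group A (shape is circle).
(color=white, weight=17, shape=triangle): Group B (shape is triangle).
(color=black, weight=7, shape=circle): Group A (shape is circle).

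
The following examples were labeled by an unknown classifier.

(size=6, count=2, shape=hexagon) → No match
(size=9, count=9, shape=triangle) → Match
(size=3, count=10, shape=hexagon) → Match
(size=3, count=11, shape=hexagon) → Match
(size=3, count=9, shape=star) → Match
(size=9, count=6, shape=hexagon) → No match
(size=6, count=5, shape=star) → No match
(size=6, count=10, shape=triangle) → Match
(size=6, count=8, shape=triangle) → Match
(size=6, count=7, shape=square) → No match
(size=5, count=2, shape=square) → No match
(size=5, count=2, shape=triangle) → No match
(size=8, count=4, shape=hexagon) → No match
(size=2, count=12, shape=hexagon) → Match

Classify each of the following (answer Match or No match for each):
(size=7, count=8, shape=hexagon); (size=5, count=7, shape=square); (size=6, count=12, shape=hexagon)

Match, No match, Match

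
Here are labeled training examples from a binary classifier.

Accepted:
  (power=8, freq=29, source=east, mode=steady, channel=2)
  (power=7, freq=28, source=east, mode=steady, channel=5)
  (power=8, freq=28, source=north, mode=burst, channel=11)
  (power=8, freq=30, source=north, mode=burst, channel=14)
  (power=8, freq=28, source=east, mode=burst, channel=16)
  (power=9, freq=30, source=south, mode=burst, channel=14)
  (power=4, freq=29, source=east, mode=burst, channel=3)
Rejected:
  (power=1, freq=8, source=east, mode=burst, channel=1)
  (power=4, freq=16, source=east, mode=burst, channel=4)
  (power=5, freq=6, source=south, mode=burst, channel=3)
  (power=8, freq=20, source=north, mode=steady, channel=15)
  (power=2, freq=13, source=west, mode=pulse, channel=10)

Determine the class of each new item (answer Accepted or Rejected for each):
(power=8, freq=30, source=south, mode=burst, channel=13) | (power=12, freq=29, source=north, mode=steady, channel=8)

The common property of the 'Accepted' items is: freq ≥ 28. No 'Rejected' item has it.
Accepted: (power=8, freq=30, source=south, mode=burst, channel=13), since freq = 30.
Accepted: (power=12, freq=29, source=north, mode=steady, channel=8), since freq = 29.

Accepted, Accepted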